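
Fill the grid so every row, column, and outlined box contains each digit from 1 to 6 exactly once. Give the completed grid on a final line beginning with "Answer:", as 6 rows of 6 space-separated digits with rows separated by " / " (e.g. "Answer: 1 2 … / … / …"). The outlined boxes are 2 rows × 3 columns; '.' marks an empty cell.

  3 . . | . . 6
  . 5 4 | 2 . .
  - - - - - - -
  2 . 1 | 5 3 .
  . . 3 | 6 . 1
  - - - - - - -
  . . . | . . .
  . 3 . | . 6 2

Step 1. [r5c6∈{3,4,5}] 5 has one home in col 6: r5c6 ⇒ r5c6=5.
Step 2. [r4c2∈{4}] nothing but 4 survives at r4c2, so r4c2=4.
Step 3. [r2c5∈{1}] r2c5 is down to just 1 ⇒ r2c5=1.
Step 4. [r5c5∈{4}] r5c5's peers cover all but 4. So r5c5=4.
Step 5. [r5c3∈{2,6}] in col 3, 6 fits only at r5c3. So r5c3=6.
Step 6. [r5c1∈{1}] r5c1's peers cover all but 1. So r5c1=1.
Step 7. [r6c3∈{5}] r6c3's peers cover all but 5. So r6c3=5.
Step 8. [r1c2∈{1,2}] across row 1, 1 lands solely at r1c2 ⇒ r1c2=1.
Step 9. [r4c1∈{5}] r4c1's peers cover all but 5. So r4c1=5.
Step 10. [r1c4∈{4}] r1c4 has the single candidate 4. So r1c4=4.
Step 11. [r6c1∈{4}] r6c1 has the single candidate 4. So r6c1=4.
Step 12. [r3c6∈{4}] r3c6 is down to just 4, so r3c6=4.
Step 13. [r5c2∈{2}] nothing but 2 survives at r5c2. So r5c2=2.
Step 14. [r6c4∈{1}] only 1 remains possible at r6c4. So r6c4=1.
Step 15. [r1c5∈{5}] r1c5 has the single candidate 5, so r1c5=5.
Step 16. [r3c2∈{6}] nothing but 6 survives at r3c2 ⇒ r3c2=6.
Step 17. [r5c4∈{3}] only 3 remains possible at r5c4, so r5c4=3.
Step 18. [r2c1∈{6}] r2c1's peers cover all but 6, so r2c1=6.
Step 19. [r2c6∈{3}] r2c6 is down to just 3, so r2c6=3.
Step 20. [r4c5∈{2}] only 2 remains possible at r4c5, so r4c5=2.
Step 21. [r1c3∈{2}] only 2 remains possible at r1c3. So r1c3=2.

Answer: 3 1 2 4 5 6 / 6 5 4 2 1 3 / 2 6 1 5 3 4 / 5 4 3 6 2 1 / 1 2 6 3 4 5 / 4 3 5 1 6 2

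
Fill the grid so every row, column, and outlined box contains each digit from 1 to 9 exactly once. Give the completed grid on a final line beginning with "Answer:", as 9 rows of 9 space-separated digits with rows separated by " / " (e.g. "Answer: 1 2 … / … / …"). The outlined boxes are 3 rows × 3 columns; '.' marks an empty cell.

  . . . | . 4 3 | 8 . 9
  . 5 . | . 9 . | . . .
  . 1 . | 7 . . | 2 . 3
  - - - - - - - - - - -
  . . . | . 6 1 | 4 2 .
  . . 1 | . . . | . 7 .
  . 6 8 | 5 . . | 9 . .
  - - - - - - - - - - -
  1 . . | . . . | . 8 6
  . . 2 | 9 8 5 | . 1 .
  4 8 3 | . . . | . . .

Step 1. [r2c1∈{2,3,6,7,8}] 3 has one home in row 2: r2c1. So r2c1=3.
Step 2. [r8c2∈{7}] r8c2 has the single candidate 7. So r8c2=7.
Step 3. [r6c6∈{2,4,7}] r6c6 is the only open cell in row 6 admitting 4, so r6c6=4.
Step 4. [r9c9∈{2,5,7}] across col 9, 2 lands solely at r9c9. So r9c9=2.
Step 5. [r6c5∈{2,3,7}] across box 5, 7 lands solely at r6c5 ⇒ r6c5=7.
Step 6. [r2c9∈{1,4,7}] in col 9, 7 fits only at r2c9, so r2c9=7.
Step 7. [r5c6∈{2,8,9}] col 6 places 9 nowhere but r5c6. So r5c6=9.
Step 8. [r1c4∈{1,2,6}] across row 1, 1 lands solely at r1c4. So r1c4=1.
Step 9. [r6c1∈{2}] r6c1's peers cover all but 2. So r6c1=2.
Step 10. [r5c1∈{5}] nothing but 5 survives at r5c1, so r5c1=5.
Step 11. [r1c8∈{5,6}] in row 1, 5 fits only at r1c8. So r1c8=5.
Step 12. [r3c1∈{6,8,9}] across col 1, 8 lands solely at r3c1. So r3c1=8.
Step 13. [r3c6∈{6}] r3c6 has the single candidate 6 ⇒ r3c6=6.
Step 14. [r2c8∈{4,6}] col 8 places 6 nowhere but r2c8 ⇒ r2c8=6.
Step 15. [r4c1∈{7,9}] r4c1 is the only open cell in col 1 admitting 9. So r4c1=9.
Step 16. [r2c6∈{2,8}] in col 6, 8 fits only at r2c6 ⇒ r2c6=8.
Step 17. [r7c6∈{2,7}] r7c6 is the only open cell in col 6 admitting 2, so r7c6=2.
Step 18. [r7c5∈{3}] nothing but 3 survives at r7c5. So r7c5=3.
Step 19. [r3c3∈{4,9}] r3c3 is the only open cell in row 3 admitting 9. So r3c3=9.
Step 20. [r1c3∈{6,7}] col 3 places 6 nowhere but r1c3. So r1c3=6.
Step 21. [r5c9∈{8}] nothing but 8 survives at r5c9, so r5c9=8.
Step 22. [r7c7∈{5,7}] row 7 places 7 nowhere but r7c7 ⇒ r7c7=7.
Step 23. [r4c2∈{3}] nothing but 3 survives at r4c2. So r4c2=3.
Step 24. [r5c4∈{2,3}] across col 4, 3 lands solely at r5c4 ⇒ r5c4=3.
Step 25. [r3c5∈{5}] r3c5 is down to just 5 ⇒ r3c5=5.
Step 26. [r2c4∈{2}] r2c4 has the single candidate 2. So r2c4=2.
Step 27. [r7c3∈{5}] r7c3 is down to just 5. So r7c3=5.
Step 28. [r4c9∈{5}] r4c9 has the single candidate 5, so r4c9=5.
Step 29. [r2c7∈{1}] nothing but 1 survives at r2c7. So r2c7=1.
Step 30. [r8c9∈{4}] r8c9 has the single candidate 4. So r8c9=4.
Step 31. [r9c8∈{9}] only 9 remains possible at r9c8, so r9c8=9.
Step 32. [r6c9∈{1}] r6c9's peers cover all but 1. So r6c9=1.
Step 33. [r8c7∈{3}] r8c7 has the single candidate 3, so r8c7=3.
Step 34. [r5c5∈{2}] r5c5's peers cover all but 2. So r5c5=2.
Step 35. [r9c5∈{1}] nothing but 1 survives at r9c5 ⇒ r9c5=1.
Step 36. [r7c2∈{9}] only 9 remains possible at r7c2, so r7c2=9.
Step 37. [r3c8∈{4}] r3c8's peers cover all but 4 ⇒ r3c8=4.
Step 38. [r5c2∈{4}] r5c2 is down to just 4. So r5c2=4.
Step 39. [r4c4∈{8}] r4c4's peers cover all but 8. So r4c4=8.
Step 40. [r1c1∈{7}] r1c1 has the single candidate 7. So r1c1=7.
Step 41. [r8c1∈{6}] r8c1's peers cover all but 6, so r8c1=6.
Step 42. [r9c6∈{7}] nothing but 7 survives at r9c6, so r9c6=7.
Step 43. [r1c2∈{2}] only 2 remains possible at r1c2 ⇒ r1c2=2.
Step 44. [r7c4∈{4}] r7c4 is down to just 4. So r7c4=4.
Step 45. [r2c3∈{4}] only 4 remains possible at r2c3. So r2c3=4.
Step 46. [r9c4∈{6}] r9c4 has the single candidate 6, so r9c4=6.
Step 47. [r5c7∈{6}] only 6 remains possible at r5c7 ⇒ r5c7=6.
Step 48. [r6c8∈{3}] only 3 remains possible at r6c8. So r6c8=3.
Step 49. [r9c7∈{5}] r9c7 is down to just 5. So r9c7=5.
Step 50. [r4c3∈{7}] r4c3's peers cover all but 7, so r4c3=7.

Answer: 7 2 6 1 4 3 8 5 9 / 3 5 4 2 9 8 1 6 7 / 8 1 9 7 5 6 2 4 3 / 9 3 7 8 6 1 4 2 5 / 5 4 1 3 2 9 6 7 8 / 2 6 8 5 7 4 9 3 1 / 1 9 5 4 3 2 7 8 6 / 6 7 2 9 8 5 3 1 4 / 4 8 3 6 1 7 5 9 2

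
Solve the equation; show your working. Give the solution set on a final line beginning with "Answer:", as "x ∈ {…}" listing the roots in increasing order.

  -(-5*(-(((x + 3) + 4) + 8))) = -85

Step 1. [-(-5*(-(((x + 3) + 4) + 8))) = -85] leading − — multiply by −1 ⇒ neg: -5*(-(((x + 3) + 4) + 8)) = 85.
Step 2. [-5*(-(((x + 3) + 4) + 8)) = 85] divide by the outer -5 ⇒ div: -(((x + 3) + 4) + 8) = -17.
Step 3. [-(((x + 3) + 4) + 8) = -17] flip signs both sides, so neg: ((x + 3) + 4) + 8 = 17.
Step 4. [((x + 3) + 4) + 8 = 17] subtract 8: x sits inside (… + 8). So sub: (x + 3) + 4 = 9.
Step 5. [(x + 3) + 4 = 9] subtract 4: x sits inside (… + 4) ⇒ sub: x + 3 = 5.
Step 6. [x + 3 = 5] +3 is outermost — subtract 3 both sides. So sub: x = 2.

Answer: x ∈ {2}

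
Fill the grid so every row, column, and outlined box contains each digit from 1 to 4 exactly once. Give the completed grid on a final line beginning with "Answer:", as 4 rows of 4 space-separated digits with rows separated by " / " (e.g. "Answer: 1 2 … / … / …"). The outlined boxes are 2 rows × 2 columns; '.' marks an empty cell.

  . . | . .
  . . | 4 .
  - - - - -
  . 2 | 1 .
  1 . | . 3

Step 1. [r3c1∈{3,4}] in row 3, 3 fits only at r3c1. So r3c1=3.
Step 2. [r2c1∈{2}] r2c1's peers cover all but 2, so r2c1=2.
Step 3. [r2c2∈{1,3}] r2c2 is the only open cell in row 2 admitting 3. So r2c2=3.
Step 4. [r1c4∈{1,2}] r1c4 is the only open cell in col 4 admitting 2 ⇒ r1c4=2.
Step 5. [r4c2∈{4}] r4c2's peers cover all but 4. So r4c2=4.
Step 6. [r1c1∈{4}] r1c1 has the single candidate 4. So r1c1=4.
Step 7. [r4c3∈{2}] r4c3 is down to just 2, so r4c3=2.
Step 8. [r3c4∈{4}] r3c4 has the single candidate 4, so r3c4=4.
Step 9. [r2c4∈{1}] r2c4's peers cover all but 1, so r2c4=1.
Step 10. [r1c2∈{1}] r1c2 is down to just 1. So r1c2=1.
Step 11. [r1c3∈{3}] only 3 remains possible at r1c3 ⇒ r1c3=3.

Answer: 4 1 3 2 / 2 3 4 1 / 3 2 1 4 / 1 4 2 3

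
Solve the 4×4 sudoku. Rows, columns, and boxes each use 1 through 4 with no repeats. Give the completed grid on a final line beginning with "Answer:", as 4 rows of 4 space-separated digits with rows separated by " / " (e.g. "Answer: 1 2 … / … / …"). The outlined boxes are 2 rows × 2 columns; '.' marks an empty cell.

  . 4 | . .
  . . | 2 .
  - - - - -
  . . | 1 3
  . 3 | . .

Step 1. [r1c1∈{1,2,3}] row 1 places 2 nowhere but r1c1, so r1c1=2.
Step 2. [r2c4∈{1,4}] r2c4 is the only open cell in row 2 admitting 4, so r2c4=4.
Step 3. [r4c1∈{1,4}] 1 has one home in row 4: r4c1. So r4c1=1.
Step 4. [r4c3∈{4}] r4c3 has the single candidate 4, so r4c3=4.
Step 5. [r2c2∈{1}] nothing but 1 survives at r2c2, so r2c2=1.
Step 6. [r1c3∈{3}] r1c3's peers cover all but 3. So r1c3=3.
Step 7. [r1c4∈{1}] r1c4 has the single candidate 1, so r1c4=1.
Step 8. [r4c4∈{2}] r4c4 is down to just 2, so r4c4=2.
Step 9. [r3c1∈{4}] r3c1 is down to just 4, so r3c1=4.
Step 10. [r3c2∈{2}] only 2 remains possible at r3c2 ⇒ r3c2=2.
Step 11. [r2c1∈{3}] r2c1's peers cover all but 3. So r2c1=3.

Answer: 2 4 3 1 / 3 1 2 4 / 4 2 1 3 / 1 3 4 2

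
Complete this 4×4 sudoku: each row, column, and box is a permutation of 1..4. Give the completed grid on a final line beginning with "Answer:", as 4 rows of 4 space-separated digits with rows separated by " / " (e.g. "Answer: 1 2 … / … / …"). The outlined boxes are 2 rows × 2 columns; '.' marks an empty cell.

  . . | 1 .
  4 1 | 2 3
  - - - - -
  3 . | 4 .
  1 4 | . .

Step 1. [r3c2∈{2}] only 2 remains possible at r3c2, so r3c2=2.
Step 2. [r4c3∈{3}] r4c3 has the single candidate 3 ⇒ r4c3=3.
Step 3. [r1c2∈{3}] r1c2 has the single candidate 3, so r1c2=3.
Step 4. [r3c4∈{1}] r3c4 is down to just 1. So r3c4=1.
Step 5. [r1c4∈{4}] r1c4's peers cover all but 4, so r1c4=4.
Step 6. [r4c4∈{2}] nothing but 2 survives at r4c4. So r4c4=2.
Step 7. [r1c1∈{2}] only 2 remains possible at r1c1. So r1c1=2.

Answer: 2 3 1 4 / 4 1 2 3 / 3 2 4 1 / 1 4 3 2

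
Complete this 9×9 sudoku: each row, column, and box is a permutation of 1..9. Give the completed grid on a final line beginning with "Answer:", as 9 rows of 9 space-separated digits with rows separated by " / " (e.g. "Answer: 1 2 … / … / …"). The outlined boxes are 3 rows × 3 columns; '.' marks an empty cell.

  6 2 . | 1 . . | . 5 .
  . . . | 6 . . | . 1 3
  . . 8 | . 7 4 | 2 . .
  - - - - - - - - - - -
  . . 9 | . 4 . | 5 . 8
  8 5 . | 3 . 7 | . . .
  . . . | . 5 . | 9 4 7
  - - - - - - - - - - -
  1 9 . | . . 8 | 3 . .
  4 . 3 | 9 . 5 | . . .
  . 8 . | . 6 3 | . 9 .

Step 1. [r7c5∈{2}] r7c5 is down to just 2. So r7c5=2.
Step 2. [r4c4∈{2}] r4c4 is down to just 2 ⇒ r4c4=2.
Step 3. [r5c3∈{1,2,4,6}] across row 5, 4 lands solely at r5c3 ⇒ r5c3=4.
Step 4. [r1c3∈{7}] nothing but 7 survives at r1c3. So r1c3=7.
Step 5. [r6c3∈{1,2,6}] 1 has one home in col 3: r6c3. So r6c3=1.
Step 6. [r3c8∈{6}] r3c8 is down to just 6. So r3c8=6.
Step 7. [r2c7∈{4,7,8}] row 2 places 7 nowhere but r2c7. So r2c7=7.
Step 8. [r1c6∈{9}] r1c6 is down to just 9. So r1c6=9.
Step 9. [r2c3∈{5}] r2c3's peers cover all but 5 ⇒ r2c3=5.
Step 10. [r9c1∈{2,5,7}] across col 1, 5 lands solely at r9c1. So r9c1=5.
Step 11. [r8c8∈{2,7,8}] r8c8 is the only open cell in col 8 admitting 8, so r8c8=8.
Step 12. [r8c9∈{1,2,6}] r8c9 is the only open cell in row 8 admitting 2, so r8c9=2.
Step 13. [r1c9∈{4}] r1c9 is down to just 4, so r1c9=4.
Step 14. [r9c9∈{1}] r9c9 has the single candidate 1. So r9c9=1.
Step 15. [r8c7∈{6}] only 6 remains possible at r8c7, so r8c7=6.
Step 16. [r9c4∈{4,7}] in row 9, 7 fits only at r9c4. So r9c4=7.
Step 17. [r4c6∈{1,6}] in row 4, 1 fits only at r4c6. So r4c6=1.
Step 18. [r4c2∈{3,6,7}] row 4 places 6 nowhere but r4c2. So r4c2=6.
Step 19. [r6c2∈{3}] r6c2 has the single candidate 3. So r6c2=3.
Step 20. [r1c7∈{8}] nothing but 8 survives at r1c7, so r1c7=8.
Step 21. [r3c1∈{3,9}] r3c1 is the only open cell in row 3 admitting 3. So r3c1=3.
Step 22. [r9c3∈{2}] r9c3's peers cover all but 2. So r9c3=2.
Step 23. [r7c3∈{6}] r7c3's peers cover all but 6 ⇒ r7c3=6.
Step 24. [r6c1∈{2}] r6c1 is down to just 2, so r6c1=2.
Step 25. [r8c5∈{1}] r8c5 is down to just 1, so r8c5=1.
Step 26. [r5c7∈{1}] nothing but 1 survives at r5c7. So r5c7=1.
Step 27. [r5c5∈{9}] r5c5 has the single candidate 9. So r5c5=9.
Step 28. [r2c2∈{4}] r2c2 is down to just 4. So r2c2=4.
Step 29. [r5c8∈{2}] only 2 remains possible at r5c8, so r5c8=2.
Step 30. [r6c6∈{6}] r6c6's peers cover all but 6 ⇒ r6c6=6.
Step 31. [r4c1∈{7}] r4c1's peers cover all but 7 ⇒ r4c1=7.
Step 32. [r2c6∈{2}] r2c6 is down to just 2. So r2c6=2.
Step 33. [r3c9∈{9}] r3c9 has the single candidate 9, so r3c9=9.
Step 34. [r3c4∈{5}] r3c4 is down to just 5 ⇒ r3c4=5.
Step 35. [r2c5∈{8}] r2c5's peers cover all but 8 ⇒ r2c5=8.
Step 36. [r4c8∈{3}] r4c8's peers cover all but 3 ⇒ r4c8=3.
Step 37. [r1c5∈{3}] nothing but 3 survives at r1c5. So r1c5=3.
Step 38. [r3c2∈{1}] nothing but 1 survives at r3c2. So r3c2=1.
Step 39. [r7c8∈{7}] r7c8 is down to just 7, so r7c8=7.
Step 40. [r2c1∈{9}] only 9 remains possible at r2c1 ⇒ r2c1=9.
Step 41. [r7c9∈{5}] r7c9's peers cover all but 5, so r7c9=5.
Step 42. [r5c9∈{6}] r5c9 has the single candidate 6, so r5c9=6.
Step 43. [r8c2∈{7}] r8c2 has the single candidate 7 ⇒ r8c2=7.
Step 44. [r7c4∈{4}] only 4 remains possible at r7c4 ⇒ r7c4=4.
Step 45. [r9c7∈{4}] r9c7's peers cover all but 4, so r9c7=4.
Step 46. [r6c4∈{8}] r6c4 has the single candidate 8, so r6c4=8.

Answer: 6 2 7 1 3 9 8 5 4 / 9 4 5 6 8 2 7 1 3 / 3 1 8 5 7 4 2 6 9 / 7 6 9 2 4 1 5 3 8 / 8 5 4 3 9 7 1 2 6 / 2 3 1 8 5 6 9 4 7 / 1 9 6 4 2 8 3 7 5 / 4 7 3 9 1 5 6 8 2 / 5 8 2 7 6 3 4 9 1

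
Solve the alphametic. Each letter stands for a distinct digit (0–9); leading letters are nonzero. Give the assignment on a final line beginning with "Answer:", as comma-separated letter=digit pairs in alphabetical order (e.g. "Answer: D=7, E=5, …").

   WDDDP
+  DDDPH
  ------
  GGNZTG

Step 1. [col 1: P + H ≡ G (mod 10)] column 1 (P + H ≡ G (mod 10), carry-in 0) doesn't pin H yet; pick H=6 and continue. So H=6.
Step 2. [col 1: P + H ≡ G (mod 10)] column 1 (P + H ≡ G (mod 10), carry-in 0) doesn't pin P yet; pick P=5 and continue, so P=5.
Step 3. [col 1: P + H ≡ G (mod 10)] from column 1 (P=5, H=6, carry-in 0, digits 5,6 already taken and all letters distinct): G must equal 1. So G=1.
Step 4. [col 2: D + P ≡ T (mod 10)] column 2 (D + P ≡ T (mod 10), carry-in 1) doesn't pin D yet; pick D=4 and continue. So D=4.
Step 5. [col 2: D + P ≡ T (mod 10)] in column 2 we have D+P≡T with carry-in 1; given D=4, P=5 and digits 1,4,5,6 already taken and all letters distinct, that pins T to 0 ⇒ T=0.
Step 6. [col 3: D + D ≡ Z (mod 10)] from column 3 (D=4, carry-in 1, digits 0,1,4,5,6 already taken and all letters distinct): Z must equal 9. So Z=9.
Step 7. [col 4: D + D ≡ N (mod 10)] column 4 reads D+D+carry(0)=N with D=4; with digits 0,1,4,5,6,9 already taken and all letters distinct, the only value for N is 8, so N=8.
Step 8. [col 5: W + D ≡ G (mod 10)] from column 5 (D=4, G=1, carry-in 0, digits 0,1,4,5,6,8,9 already taken and all letters distinct): W must equal 7, so W=7.

Answer: D=4, G=1, H=6, N=8, P=5, T=0, W=7, Z=9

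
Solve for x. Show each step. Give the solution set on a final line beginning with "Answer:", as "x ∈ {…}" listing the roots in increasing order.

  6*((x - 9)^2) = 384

Step 1. [6*((x - 9)^2) = 384] leading coefficient 6: divide by 6, so div: (x - 9)^2 = 64.
Step 2. [(x - 9)^2 = 64] √ both sides: 64 ≥ 0 gives two branches ⇒ sqrt: x - 9 = 8 or -8.
Step 3. [x - 9 = 8 or -8] the outer -9 inverts by adding 9, so sub: x = 17 or 1.

Answer: x ∈ {1, 17}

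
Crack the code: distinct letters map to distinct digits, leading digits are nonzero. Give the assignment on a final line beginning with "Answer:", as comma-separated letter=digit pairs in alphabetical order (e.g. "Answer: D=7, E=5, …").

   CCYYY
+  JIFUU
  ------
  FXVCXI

Step 1. [col 1: Y + U ≡ I (mod 10)] Y=5 is one option consistent with column 1 (Y + U ≡ I (mod 10), carry-in 0) — take it ⇒ Y=5.
Step 2. [col 1: Y + U ≡ I (mod 10)] U=8 is one option consistent with column 1 (Y + U ≡ I (mod 10), carry-in 0) — take it, so U=8.
Step 3. [F] F is the leading digit of a 6-digit sum of two 5-digit numbers; the final carry is exactly 1, so F=1.
Step 4. [col 1: Y + U ≡ I (mod 10)] from column 1 (Y=5, U=8, carry-in 0, digits 1,5,8 already taken and all letters distinct): I must equal 3. So I=3.
Step 5. [col 2: Y + U ≡ X (mod 10)] in column 2 we have Y+U≡X with carry-in 1; given Y=5, U=8 and digits 1,3,5,8 already taken and all letters distinct, that pins X to 4, so X=4.
Step 6. [col 3: Y + F ≡ C (mod 10)] from column 3 (Y=5, F=1, carry-in 1, digits 1,3,4,5,8 already taken and all letters distinct): C must equal 7, so C=7.
Step 7. [col 4: C + I ≡ V (mod 10)] from column 4 (C=7, I=3, carry-in 0, digits 1,3,4,5,7,8 already taken and all letters distinct): V must equal 0 ⇒ V=0.
Step 8. [col 5: C + J ≡ X (mod 10)] column 5: given C=7, X=4, carry-in 1, and digits 0,1,3,4,5,7,8 already taken and all letters distinct, C+J≡X (mod 10) forces J=6 ⇒ J=6.

Answer: C=7, F=1, I=3, J=6, U=8, V=0, X=4, Y=5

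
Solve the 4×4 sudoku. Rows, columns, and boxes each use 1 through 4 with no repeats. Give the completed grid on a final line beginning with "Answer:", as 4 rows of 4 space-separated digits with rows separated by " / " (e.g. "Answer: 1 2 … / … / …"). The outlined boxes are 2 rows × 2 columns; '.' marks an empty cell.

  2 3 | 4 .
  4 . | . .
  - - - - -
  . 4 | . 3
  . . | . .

Step 1. [r3c3∈{1,2}] in row 3, 2 fits only at r3c3, so r3c3=2.
Step 2. [r4c3∈{1}] r4c3 is down to just 1 ⇒ r4c3=1.
Step 3. [r1c4∈{1}] r1c4's peers cover all but 1, so r1c4=1.
Step 4. [r4c2∈{2}] only 2 remains possible at r4c2 ⇒ r4c2=2.
Step 5. [r4c1∈{3}] r4c1 is down to just 3 ⇒ r4c1=3.
Step 6. [r2c3∈{3}] r2c3 has the single candidate 3 ⇒ r2c3=3.
Step 7. [r4c4∈{4}] r4c4's peers cover all but 4. So r4c4=4.
Step 8. [r3c1∈{1}] r3c1 has the single candidate 1 ⇒ r3c1=1.
Step 9. [r2c2∈{1}] nothing but 1 survives at r2c2. So r2c2=1.
Step 10. [r2c4∈{2}] only 2 remains possible at r2c4, so r2c4=2.

Answer: 2 3 4 1 / 4 1 3 2 / 1 4 2 3 / 3 2 1 4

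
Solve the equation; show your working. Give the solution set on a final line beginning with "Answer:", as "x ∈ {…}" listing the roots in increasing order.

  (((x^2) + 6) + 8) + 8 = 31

Step 1. [(((x^2) + 6) + 8) + 8 = 31] 8 comes off first (subtract 8). So sub: ((x^2) + 6) + 8 = 23.
Step 2. [((x^2) + 6) + 8 = 23] peel the +8: subtract 8 from each side. So sub: (x^2) + 6 = 15.
Step 3. [(x^2) + 6 = 15] +6 is outermost — subtract 6 both sides, so sub: x^2 = 9.
Step 4. [x^2 = 9] LHS squared, RHS 9 ≥ 0: apply √ (±) ⇒ sqrt: x = 3 or -3.

Answer: x ∈ {-3, 3}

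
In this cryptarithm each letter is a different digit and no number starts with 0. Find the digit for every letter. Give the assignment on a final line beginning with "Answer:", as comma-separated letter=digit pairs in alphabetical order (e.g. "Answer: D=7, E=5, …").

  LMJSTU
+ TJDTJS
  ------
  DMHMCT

Step 1. [col 1: U + S ≡ T (mod 10)] T=5 is one option consistent with column 1 (U + S ≡ T (mod 10), carry-in 0) — take it ⇒ T=5.
Step 2. [col 1: U + S ≡ T (mod 10)] no forcing yet in column 1 (carry-in 0); U=3 is free and consistent — try it ⇒ U=3.
Step 3. [col 1: U + S ≡ T (mod 10)] column 1: given U=3, T=5, carry-in 0, and digits 3,5 already taken and all letters distinct, U+S≡T (mod 10) forces S=2 ⇒ S=2.
Step 4. [col 2: T + J ≡ C (mod 10)] C=4 is one option consistent with column 2 (T + J ≡ C (mod 10), carry-in 0) — take it. So C=4.
Step 5. [col 2: T + J ≡ C (mod 10)] column 2 reads T+J+carry(0)=C with T=5, C=4; with digits 2,3,4,5 already taken and all letters distinct, the only value for J is 9, so J=9.
Step 6. [col 3: S + T ≡ M (mod 10)] column 3: given S=2, T=5, carry-in 1, and digits 2,3,4,5,9 already taken and all letters distinct, S+T≡M (mod 10) forces M=8 ⇒ M=8.
Step 7. [col 4: J + D ≡ H (mod 10)] H=6 is one option consistent with column 4 (J + D ≡ H (mod 10), carry-in 0) — take it, so H=6.
Step 8. [col 4: J + D ≡ H (mod 10)] column 4: given J=9, H=6, carry-in 0, and digits 2,3,4,5,6,8,9 already taken and all letters distinct, J+D≡H (mod 10) forces D=7. So D=7.
Step 9. [col 6: L + T ≡ D (mod 10)] column 6 reads L+T+carry(1)=D with T=5, D=7; with digits 2,3,4,5,6,7,8,9 already taken and all letters distinct, the only value for L is 1, so L=1.

Answer: C=4, D=7, H=6, J=9, L=1, M=8, S=2, T=5, U=3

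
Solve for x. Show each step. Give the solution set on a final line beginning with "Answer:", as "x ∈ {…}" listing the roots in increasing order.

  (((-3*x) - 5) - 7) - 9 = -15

Step 1. [(((-3*x) - 5) - 7) - 9 = -15] add 9: x sits inside (… - 9) ⇒ sub: ((-3*x) - 5) - 7 = -6.
Step 2. [((-3*x) - 5) - 7 = -6] add 7: x sits inside (… - 7), so sub: (-3*x) - 5 = 1.
Step 3. [(-3*x) - 5 = 1] peel the -5: add 5 from each side ⇒ sub: -3*x = 6.
Step 4. [-3*x = 6] divide by the outer -3 ⇒ div: x = -2.

Answer: x ∈ {-2}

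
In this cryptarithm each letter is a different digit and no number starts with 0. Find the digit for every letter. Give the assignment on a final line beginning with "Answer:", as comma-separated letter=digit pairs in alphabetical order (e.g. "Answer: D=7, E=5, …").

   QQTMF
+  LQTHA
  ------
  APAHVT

Step 1. [col 1: F + A ≡ T (mod 10)] several values work for F in column 1 (F + A ≡ T (mod 10), carry-in 0); try F=7, so F=7.
Step 2. [col 1: F + A ≡ T (mod 10)] several values work for T in column 1 (F + A ≡ T (mod 10), carry-in 0); try T=8, so T=8.
Step 3. [col 1: F + A ≡ T (mod 10)] in column 1 we have F+A≡T with carry-in 0; given F=7, T=8 and digits 7,8 already taken and all letters distinct, that pins A to 1. So A=1.
Step 4. [col 2: M + H ≡ V (mod 10)] column 2 (M + H ≡ V (mod 10), carry-in 0) doesn't pin M yet; pick M=3 and continue ⇒ M=3.
Step 5. [col 2: M + H ≡ V (mod 10)] H=6 is one option consistent with column 2 (M + H ≡ V (mod 10), carry-in 0) — take it. So H=6.
Step 6. [col 2: M + H ≡ V (mod 10)] column 2 reads M+H+carry(0)=V with M=3, H=6; with digits 1,3,6,7,8 already taken and all letters distinct, the only value for V is 9 ⇒ V=9.
Step 7. [col 4: Q + Q ≡ A (mod 10)] several values work for Q in column 4 (Q + Q ≡ A (mod 10), carry-in 1); try Q=5. So Q=5.
Step 8. [col 5: Q + L ≡ P (mod 10)] from column 5 (Q=5, carry-in 1, digits 1,3,5,6,7,8,9 already taken and all letters distinct): L must equal 4. So L=4.
Step 9. [col 5: Q + L ≡ P (mod 10)] column 5 reads Q+L+carry(1)=P with Q=5, L=4; with digits 1,3,4,5,6,7,8,9 already taken and all letters distinct, the only value for P is 0. So P=0.

Answer: A=1, F=7, H=6, L=4, M=3, P=0, Q=5, T=8, V=9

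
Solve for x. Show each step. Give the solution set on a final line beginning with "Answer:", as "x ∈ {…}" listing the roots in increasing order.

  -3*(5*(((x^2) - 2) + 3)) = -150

Step 1. [-3*(5*(((x^2) - 2) + 3)) = -150] -3 out front; divide by -3 ⇒ div: 5*(((x^2) - 2) + 3) = 50.
Step 2. [5*(((x^2) - 2) + 3) = 50] LHS = 5·(…); ÷5 both sides. So div: ((x^2) - 2) + 3 = 10.
Step 3. [((x^2) - 2) + 3 = 10] +3 is outermost — subtract 3 both sides. So sub: (x^2) - 2 = 7.
Step 4. [(x^2) - 2 = 7] the outer -2 inverts by adding 2. So sub: x^2 = 9.
Step 5. [x^2 = 9] LHS squared, RHS 9 ≥ 0: apply √ (±). So sqrt: x = 3 or -3.

Answer: x ∈ {-3, 3}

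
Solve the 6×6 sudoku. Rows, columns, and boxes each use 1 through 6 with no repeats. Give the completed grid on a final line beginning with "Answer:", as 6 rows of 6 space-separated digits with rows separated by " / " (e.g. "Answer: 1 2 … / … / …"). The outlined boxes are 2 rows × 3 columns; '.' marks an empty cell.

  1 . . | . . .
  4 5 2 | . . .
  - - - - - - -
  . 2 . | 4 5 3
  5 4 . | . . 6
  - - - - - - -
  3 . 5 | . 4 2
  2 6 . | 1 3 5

Step 1. [r1c3∈{3,6}] box 1 places 6 nowhere but r1c3. So r1c3=6.
Step 2. [r4c5∈{1,2}] across box 4, 1 lands solely at r4c5. So r4c5=1.
Step 3. [r1c4∈{2,3,5}] r1c4 is the only open cell in row 1 admitting 5. So r1c4=5.
Step 4. [r2c4∈{3,6}] row 2 places 3 nowhere but r2c4, so r2c4=3.
Step 5. [r4c3∈{3}] only 3 remains possible at r4c3, so r4c3=3.
Step 6. [r5c2∈{1}] r5c2's peers cover all but 1, so r5c2=1.
Step 7. [r5c4∈{6}] only 6 remains possible at r5c4 ⇒ r5c4=6.
Step 8. [r3c1∈{6}] r3c1 is down to just 6 ⇒ r3c1=6.
Step 9. [r6c3∈{4}] nothing but 4 survives at r6c3, so r6c3=4.
Step 10. [r2c6∈{1}] r2c6's peers cover all but 1, so r2c6=1.
Step 11. [r4c4∈{2}] r4c4 has the single candidate 2. So r4c4=2.
Step 12. [r1c5∈{2}] r1c5's peers cover all but 2, so r1c5=2.
Step 13. [r1c6∈{4}] r1c6 is down to just 4. So r1c6=4.
Step 14. [r3c3∈{1}] r3c3 is down to just 1. So r3c3=1.
Step 15. [r1c2∈{3}] r1c2 is down to just 3, so r1c2=3.
Step 16. [r2c5∈{6}] only 6 remains possible at r2c5 ⇒ r2c5=6.

Answer: 1 3 6 5 2 4 / 4 5 2 3 6 1 / 6 2 1 4 5 3 / 5 4 3 2 1 6 / 3 1 5 6 4 2 / 2 6 4 1 3 5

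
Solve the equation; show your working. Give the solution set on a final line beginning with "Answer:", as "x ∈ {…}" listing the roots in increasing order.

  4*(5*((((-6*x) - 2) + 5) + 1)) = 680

Step 1. [4*(5*((((-6*x) - 2) + 5) + 1)) = 680] 4·(inner) — divide through by 4, so div: 5*((((-6*x) - 2) + 5) + 1) = 170.
Step 2. [5*((((-6*x) - 2) + 5) + 1) = 170] leading coefficient 5: divide by 5, so div: (((-6*x) - 2) + 5) + 1 = 34.
Step 3. [(((-6*x) - 2) + 5) + 1 = 34] peel the +1: subtract 1 from each side. So sub: ((-6*x) - 2) + 5 = 33.
Step 4. [((-6*x) - 2) + 5 = 33] peel the +5: subtract 5 from each side ⇒ sub: (-6*x) - 2 = 28.
Step 5. [(-6*x) - 2 = 28] add 2: x sits inside (… - 2), so sub: -6*x = 30.
Step 6. [-6*x = 30] LHS = -6·(…); ÷-6 both sides, so div: x = -5.

Answer: x ∈ {-5}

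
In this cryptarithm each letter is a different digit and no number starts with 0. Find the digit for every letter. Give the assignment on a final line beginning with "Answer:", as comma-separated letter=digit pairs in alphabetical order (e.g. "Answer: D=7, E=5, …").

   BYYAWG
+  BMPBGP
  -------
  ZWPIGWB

Step 1. [col 1: G + P ≡ B (mod 10)] B=5 is one option consistent with column 1 (G + P ≡ B (mod 10), carry-in 0) — take it. So B=5.
Step 2. [col 1: G + P ≡ B (mod 10)] column 1 (G + P ≡ B (mod 10), carry-in 0) doesn't pin P yet; pick P=6 and continue, so P=6.
Step 3. [col 1: G + P ≡ B (mod 10)] column 1: given P=6, B=5, carry-in 0, and digits 5,6 already taken and all letters distinct, G+P≡B (mod 10) forces G=9 ⇒ G=9.
Step 4. [col 2: W + G ≡ W (mod 10)] W=0 is one option consistent with column 2 (W + G ≡ W (mod 10), carry-in 1) — take it. So W=0.
Step 5. [col 3: A + B ≡ G (mod 10)] from column 3 (B=5, G=9, carry-in 1, digits 0,5,6,9 already taken and all letters distinct): A must equal 3, so A=3.
Step 6. [col 4: Y + P ≡ I (mod 10)] several values work for I in column 4 (Y + P ≡ I (mod 10), carry-in 0); try I=8 ⇒ I=8.
Step 7. [Z] adding two 6-digit numbers gives at most 6+1 digits, and here it does — Z is that final carry and must be 1 ⇒ Z=1.
Step 8. [col 4: Y + P ≡ I (mod 10)] column 4: given P=6, I=8, carry-in 0, and digits 0,1,3,5,6,8,9 already taken and all letters distinct, Y+P≡I (mod 10) forces Y=2. So Y=2.
Step 9. [col 5: Y + M ≡ P (mod 10)] column 5 reads Y+M+carry(0)=P with Y=2, P=6; with digits 0,1,2,3,5,6,8,9 already taken and all letters distinct, the only value for M is 4 ⇒ M=4.

Answer: A=3, B=5, G=9, I=8, M=4, P=6, W=0, Y=2, Z=1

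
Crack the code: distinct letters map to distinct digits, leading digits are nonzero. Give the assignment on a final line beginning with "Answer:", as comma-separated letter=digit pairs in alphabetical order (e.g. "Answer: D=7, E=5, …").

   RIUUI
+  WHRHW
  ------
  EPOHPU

Step 1. [col 1: I + W ≡ U (mod 10)] several values work for W in column 1 (I + W ≡ U (mod 10), carry-in 0); try W=5. So W=5.
Step 2. [col 1: I + W ≡ U (mod 10)] no forcing yet in column 1 (carry-in 0); I=2 is free and consistent — try it, so I=2.
Step 3. [E] adding two 5-digit numbers gives at most 5+1 digits, and here it does — E is that final carry and must be 1 ⇒ E=1.
Step 4. [col 1: I + W ≡ U (mod 10)] column 1: given I=2, W=5, carry-in 0, and digits 1,2,5 already taken and all letters distinct, I+W≡U (mod 10) forces U=7, so U=7.
Step 5. [col 2: U + H ≡ P (mod 10)] P=3 is one option consistent with column 2 (U + H ≡ P (mod 10), carry-in 0) — take it. So P=3.
Step 6. [col 2: U + H ≡ P (mod 10)] from column 2 (U=7, P=3, carry-in 0, digits 1,2,3,5,7 already taken and all letters distinct): H must equal 6 ⇒ H=6.
Step 7. [col 3: U + R ≡ H (mod 10)] from column 3 (U=7, H=6, carry-in 1, digits 1,2,3,5,6,7 already taken and all letters distinct): R must equal 8 ⇒ R=8.
Step 8. [col 4: I + H ≡ O (mod 10)] in column 4 we have I+H≡O with carry-in 1; given I=2, H=6 and digits 1,2,3,5,6,7,8 already taken and all letters distinct, that pins O to 9 ⇒ O=9.

Answer: E=1, H=6, I=2, O=9, P=3, R=8, U=7, W=5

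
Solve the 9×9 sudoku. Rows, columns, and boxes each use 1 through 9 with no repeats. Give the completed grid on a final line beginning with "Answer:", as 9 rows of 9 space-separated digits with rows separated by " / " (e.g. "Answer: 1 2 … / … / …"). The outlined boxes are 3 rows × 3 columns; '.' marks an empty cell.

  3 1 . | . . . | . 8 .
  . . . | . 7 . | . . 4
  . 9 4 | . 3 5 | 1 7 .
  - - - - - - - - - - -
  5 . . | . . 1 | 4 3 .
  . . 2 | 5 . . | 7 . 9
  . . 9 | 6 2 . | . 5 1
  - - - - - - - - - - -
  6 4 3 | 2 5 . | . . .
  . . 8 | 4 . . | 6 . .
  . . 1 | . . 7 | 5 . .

Step 1. [r1c4∈{9}] r1c4's peers cover all but 9 ⇒ r1c4=9.
Step 2. [r9c2∈{2}] r9c2 is down to just 2. So r9c2=2.
Step 3. [r1c7∈{2}] r1c7's peers cover all but 2. So r1c7=2.
Step 4. [r6c7∈{8}] r6c7 has the single candidate 8, so r6c7=8.
Step 5. [r3c4∈{8}] r3c4's peers cover all but 8, so r3c4=8.
Step 6. [r7c7∈{9}] nothing but 9 survives at r7c7. So r7c7=9.
Step 7. [r8c6∈{3,9}] col 6 places 9 nowhere but r8c6. So r8c6=9.
Step 8. [r8c9∈{2,3,7}] in row 8, 3 fits only at r8c9, so r8c9=3.
Step 9. [r1c3∈{5,6,7}] row 1 places 7 nowhere but r1c3, so r1c3=7.
Step 10. [r4c3∈{6}] r4c3 has the single candidate 6, so r4c3=6.
Step 11. [r2c2∈{5,6,8}] in col 2, 6 fits only at r2c2. So r2c2=6.
Step 12. [r7c6∈{8}] nothing but 8 survives at r7c6, so r7c6=8.
Step 13. [r1c6∈{4,6}] in col 6, 6 fits only at r1c6. So r1c6=6.
Step 14. [r2c1∈{2,8}] row 2 places 8 nowhere but r2c1. So r2c1=8.
Step 15. [r8c1∈{7}] nothing but 7 survives at r8c1. So r8c1=7.
Step 16. [r6c1∈{4}] nothing but 4 survives at r6c1 ⇒ r6c1=4.
Step 17. [r6c2∈{3,7}] r6c2 is the only open cell in row 6 admitting 7. So r6c2=7.
Step 18. [r5c6∈{3,4}] col 6 places 4 nowhere but r5c6, so r5c6=4.
Step 19. [r4c2∈{8}] nothing but 8 survives at r4c2, so r4c2=8.
Step 20. [r8c5∈{1}] r8c5's peers cover all but 1. So r8c5=1.
Step 21. [r9c1∈{9}] r9c1's peers cover all but 9 ⇒ r9c1=9.
Step 22. [r8c2∈{5}] r8c2's peers cover all but 5 ⇒ r8c2=5.
Step 23. [r1c5∈{4}] r1c5 has the single candidate 4. So r1c5=4.
Step 24. [r7c9∈{7}] r7c9's peers cover all but 7 ⇒ r7c9=7.
Step 25. [r2c6∈{2}] r2c6 has the single candidate 2, so r2c6=2.
Step 26. [r9c9∈{8}] only 8 remains possible at r9c9. So r9c9=8.
Step 27. [r1c9∈{5}] r1c9's peers cover all but 5 ⇒ r1c9=5.
Step 28. [r6c6∈{3}] r6c6's peers cover all but 3. So r6c6=3.
Step 29. [r8c8∈{2}] r8c8 is down to just 2. So r8c8=2.
Step 30. [r2c4∈{1}] r2c4 has the single candidate 1. So r2c4=1.
Step 31. [r2c3∈{5}] only 5 remains possible at r2c3. So r2c3=5.
Step 32. [r4c5∈{9}] r4c5's peers cover all but 9 ⇒ r4c5=9.
Step 33. [r7c8∈{1}] r7c8 is down to just 1, so r7c8=1.
Step 34. [r2c8∈{9}] nothing but 9 survives at r2c8, so r2c8=9.
Step 35. [r4c9∈{2}] nothing but 2 survives at r4c9. So r4c9=2.
Step 36. [r9c5∈{6}] r9c5 has the single candidate 6, so r9c5=6.
Step 37. [r5c2∈{3}] nothing but 3 survives at r5c2. So r5c2=3.
Step 38. [r4c4∈{7}] r4c4 is down to just 7. So r4c4=7.
Step 39. [r3c1∈{2}] only 2 remains possible at r3c1. So r3c1=2.
Step 40. [r3c9∈{6}] only 6 remains possible at r3c9. So r3c9=6.
Step 41. [r2c7∈{3}] only 3 remains possible at r2c7, so r2c7=3.
Step 42. [r5c1∈{1}] r5c1's peers cover all but 1, so r5c1=1.
Step 43. [r9c8∈{4}] only 4 remains possible at r9c8, so r9c8=4.
Step 44. [r5c8∈{6}] r5c8 is down to just 6 ⇒ r5c8=6.
Step 45. [r9c4∈{3}] only 3 remains possible at r9c4 ⇒ r9c4=3.
Step 46. [r5c5∈{8}] nothing but 8 survives at r5c5 ⇒ r5c5=8.

Answer: 3 1 7 9 4 6 2 8 5 / 8 6 5 1 7 2 3 9 4 / 2 9 4 8 3 5 1 7 6 / 5 8 6 7 9 1 4 3 2 / 1 3 2 5 8 4 7 6 9 / 4 7 9 6 2 3 8 5 1 / 6 4 3 2 5 8 9 1 7 / 7 5 8 4 1 9 6 2 3 / 9 2 1 3 6 7 5 4 8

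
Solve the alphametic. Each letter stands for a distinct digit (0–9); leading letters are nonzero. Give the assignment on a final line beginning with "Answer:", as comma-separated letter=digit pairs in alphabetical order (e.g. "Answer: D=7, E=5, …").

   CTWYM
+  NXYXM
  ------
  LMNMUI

Step 1. [col 1: M + M ≡ I (mod 10)] several values work for I in column 1 (M + M ≡ I (mod 10), carry-in 0); try I=4. So I=4.
Step 2. [L] adding two 5-digit numbers gives at most 5+1 digits, and here it does — L is that final carry and must be 1. So L=1.
Step 3. [col 1: M + M ≡ I (mod 10)] several values work for M in column 1 (M + M ≡ I (mod 10), carry-in 0); try M=7, so M=7.
Step 4. [col 2: Y + X ≡ U (mod 10)] Y=6 is one option consistent with column 2 (Y + X ≡ U (mod 10), carry-in 1) — take it. So Y=6.
Step 5. [col 2: Y + X ≡ U (mod 10)] no forcing yet in column 2 (carry-in 1); U=2 is free and consistent — try it ⇒ U=2.
Step 6. [col 2: Y + X ≡ U (mod 10)] column 2: given Y=6, U=2, carry-in 1, and digits 1,2,4,6,7 already taken and all letters distinct, Y+X≡U (mod 10) forces X=5. So X=5.
Step 7. [col 3: W + Y ≡ M (mod 10)] from column 3 (Y=6, M=7, carry-in 1, digits 1,2,4,5,6,7 already taken and all letters distinct): W must equal 0, so W=0.
Step 8. [col 4: T + X ≡ N (mod 10)] T=3 is one option consistent with column 4 (T + X ≡ N (mod 10), carry-in 0) — take it ⇒ T=3.
Step 9. [col 4: T + X ≡ N (mod 10)] column 4 reads T+X+carry(0)=N with T=3, X=5; with digits 0,1,2,3,4,5,6,7 already taken and all letters distinct, the only value for N is 8, so N=8.
Step 10. [col 5: C + N ≡ M (mod 10)] in column 5 we have C+N≡M with carry-in 0; given N=8, M=7 and digits 0,1,2,3,4,5,6,7,8 already taken and all letters distinct, that pins C to 9 ⇒ C=9.

Answer: C=9, I=4, L=1, M=7, N=8, T=3, U=2, W=0, X=5, Y=6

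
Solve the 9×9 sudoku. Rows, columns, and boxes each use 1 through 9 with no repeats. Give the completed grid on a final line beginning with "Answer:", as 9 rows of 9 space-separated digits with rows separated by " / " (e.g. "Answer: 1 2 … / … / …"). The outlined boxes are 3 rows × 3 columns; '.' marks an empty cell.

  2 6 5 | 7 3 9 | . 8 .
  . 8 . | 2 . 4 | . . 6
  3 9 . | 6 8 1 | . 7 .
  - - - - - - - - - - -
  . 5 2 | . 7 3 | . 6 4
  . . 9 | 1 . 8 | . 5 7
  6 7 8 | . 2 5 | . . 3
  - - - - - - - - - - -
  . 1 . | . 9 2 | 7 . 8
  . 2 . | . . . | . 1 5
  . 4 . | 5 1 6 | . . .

Step 1. [r9c9∈{2,9}] 9 has one home in col 9: r9c9 ⇒ r9c9=9.
Step 2. [r6c8∈{9}] only 9 remains possible at r6c8 ⇒ r6c8=9.
Step 3. [r8c5∈{4}] only 4 remains possible at r8c5 ⇒ r8c5=4.
Step 4. [r2c8∈{3}] only 3 remains possible at r2c8. So r2c8=3.
Step 5. [r6c7∈{1}] only 1 remains possible at r6c7, so r6c7=1.
Step 6. [r3c7∈{2,4,5}] 5 has one home in row 3: r3c7, so r3c7=5.
Step 7. [r7c3∈{3,6}] across row 7, 6 lands solely at r7c3 ⇒ r7c3=6.
Step 8. [r8c6∈{7}] r8c6 has the single candidate 7 ⇒ r8c6=7.
Step 9. [r8c3∈{3}] nothing but 3 survives at r8c3, so r8c3=3.
Step 10. [r2c3∈{1,7}] in col 3, 1 fits only at r2c3 ⇒ r2c3=1.
Step 11. [r9c1∈{7,8}] row 9 places 8 nowhere but r9c1. So r9c1=8.
Step 12. [r5c7∈{2}] r5c7 is down to just 2, so r5c7=2.
Step 13. [r4c4∈{9}] nothing but 9 survives at r4c4, so r4c4=9.
Step 14. [r7c1∈{5}] r7c1 has the single candidate 5. So r7c1=5.
Step 15. [r8c1∈{9}] r8c1 has the single candidate 9. So r8c1=9.
Step 16. [r9c7∈{3}] r9c7's peers cover all but 3. So r9c7=3.
Step 17. [r6c4∈{4}] nothing but 4 survives at r6c4 ⇒ r6c4=4.
Step 18. [r1c7∈{4}] only 4 remains possible at r1c7, so r1c7=4.
Step 19. [r2c1∈{7}] r2c1 is down to just 7 ⇒ r2c1=7.
Step 20. [r8c4∈{8}] r8c4 is down to just 8, so r8c4=8.
Step 21. [r4c7∈{8}] r4c7's peers cover all but 8 ⇒ r4c7=8.
Step 22. [r9c3∈{7}] r9c3 is down to just 7 ⇒ r9c3=7.
Step 23. [r3c3∈{4}] r3c3's peers cover all but 4. So r3c3=4.
Step 24. [r5c5∈{6}] nothing but 6 survives at r5c5 ⇒ r5c5=6.
Step 25. [r7c4∈{3}] r7c4 has the single candidate 3 ⇒ r7c4=3.
Step 26. [r3c9∈{2}] only 2 remains possible at r3c9 ⇒ r3c9=2.
Step 27. [r1c9∈{1}] only 1 remains possible at r1c9. So r1c9=1.
Step 28. [r2c7∈{9}] only 9 remains possible at r2c7. So r2c7=9.
Step 29. [r5c2∈{3}] r5c2 is down to just 3, so r5c2=3.
Step 30. [r5c1∈{4}] r5c1 has the single candidate 4, so r5c1=4.
Step 31. [r4c1∈{1}] nothing but 1 survives at r4c1 ⇒ r4c1=1.
Step 32. [r2c5∈{5}] r2c5 is down to just 5, so r2c5=5.
Step 33. [r8c7∈{6}] r8c7 has the single candidate 6. So r8c7=6.
Step 34. [r9c8∈{2}] nothing but 2 survives at r9c8 ⇒ r9c8=2.
Step 35. [r7c8∈{4}] r7c8 is down to just 4. So r7c8=4.

Answer: 2 6 5 7 3 9 4 8 1 / 7 8 1 2 5 4 9 3 6 / 3 9 4 6 8 1 5 7 2 / 1 5 2 9 7 3 8 6 4 / 4 3 9 1 6 8 2 5 7 / 6 7 8 4 2 5 1 9 3 / 5 1 6 3 9 2 7 4 8 / 9 2 3 8 4 7 6 1 5 / 8 4 7 5 1 6 3 2 9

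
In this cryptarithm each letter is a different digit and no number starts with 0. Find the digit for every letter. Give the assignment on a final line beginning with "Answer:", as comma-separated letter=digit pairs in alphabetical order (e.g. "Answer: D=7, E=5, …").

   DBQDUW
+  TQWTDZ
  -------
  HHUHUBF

Step 1. [col 1: W + Z ≡ F (mod 10)] no forcing yet in column 1 (carry-in 0); W=8 is free and consistent — try it. So W=8.
Step 2. [H] adding two 6-digit numbers gives at most 6+1 digits, and here it does — H is that final carry and must be 1 ⇒ H=1.
Step 3. [col 1: W + Z ≡ F (mod 10)] F=3 is one option consistent with column 1 (W + Z ≡ F (mod 10), carry-in 0) — take it, so F=3.
Step 4. [col 1: W + Z ≡ F (mod 10)] column 1 reads W+Z+carry(0)=F with W=8, F=3; with digits 1,3,8 already taken and all letters distinct, the only value for Z is 5 ⇒ Z=5.
Step 5. [col 2: U + D ≡ B (mod 10)] no forcing yet in column 2 (carry-in 1); D=6 is free and consistent — try it ⇒ D=6.
Step 6. [col 2: U + D ≡ B (mod 10)] column 2 (U + D ≡ B (mod 10), carry-in 1) doesn't pin U yet; pick U=0 and continue ⇒ U=0.
Step 7. [col 2: U + D ≡ B (mod 10)] column 2 reads U+D+carry(1)=B with U=0, D=6; with digits 0,1,3,5,6,8 already taken and all letters distinct, the only value for B is 7 ⇒ B=7.
Step 8. [col 3: D + T ≡ U (mod 10)] from column 3 (D=6, U=0, carry-in 0, digits 0,1,3,5,6,7,8 already taken and all letters distinct): T must equal 4. So T=4.
Step 9. [col 4: Q + W ≡ H (mod 10)] column 4 reads Q+W+carry(1)=H with W=8, H=1; with digits 0,1,3,4,5,6,7,8 already taken and all letters distinct, the only value for Q is 2 ⇒ Q=2.

Answer: B=7, D=6, F=3, H=1, Q=2, T=4, U=0, W=8, Z=5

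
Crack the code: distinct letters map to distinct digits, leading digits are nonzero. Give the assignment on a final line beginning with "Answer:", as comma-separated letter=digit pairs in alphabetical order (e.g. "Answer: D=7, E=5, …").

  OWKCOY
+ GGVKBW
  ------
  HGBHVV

Step 1. [col 1: Y + W ≡ V (mod 10)] column 1 (Y + W ≡ V (mod 10), carry-in 0) doesn't pin Y yet; pick Y=4 and continue ⇒ Y=4.
Step 2. [col 1: Y + W ≡ V (mod 10)] no forcing yet in column 1 (carry-in 0); W=9 is free and consistent — try it. So W=9.
Step 3. [col 1: Y + W ≡ V (mod 10)] column 1: given Y=4, W=9, carry-in 0, and digits 4,9 already taken and all letters distinct, Y+W≡V (mod 10) forces V=3 ⇒ V=3.
Step 4. [col 2: O + B ≡ V (mod 10)] several values work for O in column 2 (O + B ≡ V (mod 10), carry-in 1); try O=2 ⇒ O=2.
Step 5. [col 2: O + B ≡ V (mod 10)] column 2: given O=2, V=3, carry-in 1, and digits 2,3,4,9 already taken and all letters distinct, O+B≡V (mod 10) forces B=0, so B=0.
Step 6. [col 3: C + K ≡ H (mod 10)] no forcing yet in column 3 (carry-in 0); C=1 is free and consistent — try it, so C=1.
Step 7. [col 3: C + K ≡ H (mod 10)] several values work for K in column 3 (C + K ≡ H (mod 10), carry-in 0); try K=7 ⇒ K=7.
Step 8. [col 3: C + K ≡ H (mod 10)] column 3 reads C+K+carry(0)=H with C=1, K=7; with digits 0,1,2,3,4,7,9 already taken and all letters distinct, the only value for H is 8. So H=8.
Step 9. [col 5: W + G ≡ G (mod 10)] several values work for G in column 5 (W + G ≡ G (mod 10), carry-in 1); try G=5. So G=5.

Answer: B=0, C=1, G=5, H=8, K=7, O=2, V=3, W=9, Y=4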